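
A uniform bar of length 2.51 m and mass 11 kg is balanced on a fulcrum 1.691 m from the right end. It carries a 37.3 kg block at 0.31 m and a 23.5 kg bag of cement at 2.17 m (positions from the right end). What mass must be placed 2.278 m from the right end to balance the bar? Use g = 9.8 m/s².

Taking torques about the fulcrum (at 1.691 m from the right end):
Beam weight: 11 × 9.8 = 107.8 N down at 1.255 m → arm 0.436 m, τ = 107.8 × 0.436 = 47 N·m clockwise.
Block: 37.3 × 9.8 = 365.5 N down at 0.31 m → arm 1.381 m, τ = 365.5 × 1.381 = 504.8 N·m clockwise.
Bag of cement: 23.5 × 9.8 = 230.3 N down at 2.17 m → arm 0.479 m, τ = 230.3 × 0.479 = 110.3 N·m counterclockwise.
Net moment of known loads = 441.5 N·m clockwise.
An unknown mass m at 2.278 m has arm 0.587 m; its moment is m·g·0.587 counterclockwise.
For rotational equilibrium, m × 9.8 × 0.587 = 441.5, so m = 441.5 / (9.8 × 0.587) = 76.7 kg.

m ≈ 76.7 kg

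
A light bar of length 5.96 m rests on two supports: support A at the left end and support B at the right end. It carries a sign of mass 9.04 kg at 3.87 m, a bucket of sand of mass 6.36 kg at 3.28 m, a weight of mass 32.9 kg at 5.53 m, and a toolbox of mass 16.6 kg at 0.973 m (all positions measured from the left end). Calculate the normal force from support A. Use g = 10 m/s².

Take moments about support B.
Sign: 9.04 × 10 = 90.4 N down at 3.87 m → arm 2.09 m, τ = 90.4 × 2.09 = 188.9 N·m counterclockwise.
Bucket of sand: 6.36 × 10 = 63.6 N down at 3.28 m → arm 2.68 m, τ = 63.6 × 2.68 = 170.4 N·m counterclockwise.
Weight: 32.9 × 10 = 329 N down at 5.53 m → arm 0.43 m, τ = 329 × 0.43 = 141.5 N·m counterclockwise.
Toolbox: 16.6 × 10 = 166 N down at 0.973 m → arm 4.987 m, τ = 166 × 4.987 = 827.8 N·m counterclockwise.
Net load moment about support B = 1329 N·m counterclockwise.
Reaction R at support A is upward at 0 m, arm 5.96 m → moment R × 5.96 clockwise.
Setting net torque to zero: R × 5.96 = 1329 → R = 223 N.

R_A ≈ 223 N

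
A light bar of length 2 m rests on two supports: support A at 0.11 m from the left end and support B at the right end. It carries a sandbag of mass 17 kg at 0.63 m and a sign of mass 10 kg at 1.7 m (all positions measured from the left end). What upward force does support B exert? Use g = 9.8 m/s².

Choose support A as the axis so its reaction then has zero moment arm.
Sandbag: 17 × 9.8 = 166.6 N down at 0.63 m → arm 0.52 m, τ = 166.6 × 0.52 = 86.63 N·m clockwise.
Sign: 10 × 9.8 = 98 N down at 1.7 m → arm 1.59 m, τ = 98 × 1.59 = 155.8 N·m clockwise.
Net load moment about support A = 242.4 N·m clockwise.
Reaction R at support B is upward at 2 m, arm 1.89 m → moment R × 1.89 counterclockwise.
Στ = 0 ⇒ R × 1.89 = 242.4 ⇒ R = 128 N.

R_B ≈ 128 N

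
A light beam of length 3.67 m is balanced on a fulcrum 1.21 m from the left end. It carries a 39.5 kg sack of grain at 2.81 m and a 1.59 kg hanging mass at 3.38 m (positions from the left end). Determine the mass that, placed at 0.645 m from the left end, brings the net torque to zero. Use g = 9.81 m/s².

m ≈ 118 kg

Taking torques about the fulcrum (at 1.21 m from the left end):
Sack of grain: 39.5 × 9.81 = 387.5 N down at 2.81 m → arm 1.6 m, τ = 387.5 × 1.6 = 620 N·m clockwise.
Hanging mass: 1.59 × 9.81 = 15.6 N down at 3.38 m → arm 2.17 m, τ = 15.6 × 2.17 = 33.85 N·m clockwise.
Net moment of known loads = 653.9 N·m clockwise.
An unknown mass m at 0.645 m has arm 0.565 m; its moment is m·g·0.565 counterclockwise.
Setting net torque to zero: m × 9.81 × 0.565 = 653.9 → m = 653.9 / (9.81 × 0.565) = 118 kg.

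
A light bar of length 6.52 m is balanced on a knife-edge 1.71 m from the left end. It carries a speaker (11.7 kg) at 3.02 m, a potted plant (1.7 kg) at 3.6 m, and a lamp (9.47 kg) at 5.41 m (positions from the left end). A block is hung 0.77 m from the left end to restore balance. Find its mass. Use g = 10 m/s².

Choose the knife-edge (at 1.71 m from the left end) as the axis so the support reaction has zero arm there.
Speaker: 11.7 × 10 = 117 N down at 3.02 m → arm 1.31 m, τ = 117 × 1.31 = 153.3 N·m clockwise.
Potted plant: 1.7 × 10 = 17 N down at 3.6 m → arm 1.89 m, τ = 17 × 1.89 = 32.13 N·m clockwise.
Lamp: 9.47 × 10 = 94.7 N down at 5.41 m → arm 3.7 m, τ = 94.7 × 3.7 = 350.4 N·m clockwise.
Net moment of known loads = 535.8 N·m clockwise.
An unknown mass m at 0.77 m has arm 0.94 m; its moment is m·g·0.94 counterclockwise.
For rotational equilibrium, m × 10 × 0.94 = 535.8, so m = 535.8 / (10 × 0.94) = 57 kg.

m ≈ 57 kg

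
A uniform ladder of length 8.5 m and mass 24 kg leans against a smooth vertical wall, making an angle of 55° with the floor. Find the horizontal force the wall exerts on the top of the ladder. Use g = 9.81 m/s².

N_wall ≈ 82.4 N

Taking torques about the foot of the ladder:
Ladder weight 24×9.81 = 235.4 N acts at 4.25 m along the ladder; its horizontal arm is 4.25·cos55° = 2.438 m → τ = 573.9 N·m clockwise.
Wall normal N acts horizontally at the top; its moment arm is the height L sinθ = 8.5·sin55° = 6.963 m, counterclockwise.
Setting net torque to zero: N × 6.963 = 573.9 → N = 82.4 N.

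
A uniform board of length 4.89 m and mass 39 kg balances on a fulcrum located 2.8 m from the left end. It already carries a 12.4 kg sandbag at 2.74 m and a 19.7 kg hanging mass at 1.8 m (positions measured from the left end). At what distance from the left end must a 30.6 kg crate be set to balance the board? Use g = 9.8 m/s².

About the fulcrum (at 2.8 m from the left end):
Beam weight: 39 × 9.8 = 382.2 N down at 2.445 m → arm 0.355 m, τ = 382.2 × 0.355 = 135.7 N·m counterclockwise.
Sandbag: 12.4 × 9.8 = 121.5 N down at 2.74 m → arm 0.06 m, τ = 121.5 × 0.06 = 7.29 N·m counterclockwise.
Hanging mass: 19.7 × 9.8 = 193.1 N down at 1.8 m → arm 1 m, τ = 193.1 × 1 = 193.1 N·m counterclockwise.
Net moment of existing loads = 336.1 N·m counterclockwise.
The crate weighs 30.6 × 9.8 = 299.9 N and must supply an equal clockwise moment, so its lever arm about the fulcrum is 336.1 / 299.9 = 1.12 m.
That puts it at 2.8 + 1.12 = 3.92 m from the left end.

x ≈ 3.92 m from the left end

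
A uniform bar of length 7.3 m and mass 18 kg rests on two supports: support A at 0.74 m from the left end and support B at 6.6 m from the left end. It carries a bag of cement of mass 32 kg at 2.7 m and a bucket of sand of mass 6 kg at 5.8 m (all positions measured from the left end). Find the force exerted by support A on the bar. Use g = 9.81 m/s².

Taking torques about support B:
Beam weight: 18 × 9.81 = 176.6 N down at 3.65 m → arm 2.95 m, τ = 176.6 × 2.95 = 521 N·m counterclockwise.
Bag of cement: 32 × 9.81 = 313.9 N down at 2.7 m → arm 3.9 m, τ = 313.9 × 3.9 = 1224 N·m counterclockwise.
Bucket of sand: 6 × 9.81 = 58.86 N down at 5.8 m → arm 0.8 m, τ = 58.86 × 0.8 = 47.09 N·m counterclockwise.
Net load moment about support B = 1792 N·m counterclockwise.
Reaction R at support A is upward at 0.74 m, arm 5.86 m → moment R × 5.86 clockwise.
Setting net torque to zero: R × 5.86 = 1792 → R = 306 N.

R_A ≈ 306 N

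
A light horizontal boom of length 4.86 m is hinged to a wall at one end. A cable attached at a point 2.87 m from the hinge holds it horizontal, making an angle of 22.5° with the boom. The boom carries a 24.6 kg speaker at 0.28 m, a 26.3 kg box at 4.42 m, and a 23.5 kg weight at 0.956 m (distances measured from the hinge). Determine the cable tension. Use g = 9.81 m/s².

T ≈ 1300 N

Take moments about the hinge.
Speaker: 24.6 × 9.81 = 241.3 N down at 0.28 m → arm 0.28 m, τ = 241.3 × 0.28 = 67.56 N·m clockwise.
Box: 26.3 × 9.81 = 258 N down at 4.42 m → arm 4.42 m, τ = 258 × 4.42 = 1140 N·m clockwise.
Weight: 23.5 × 9.81 = 230.5 N down at 0.956 m → arm 0.956 m, τ = 230.5 × 0.956 = 220.4 N·m clockwise.
Total clockwise load moment = 1428 N·m.
The cable tension T acts at 2.87 m; only its component perpendicular to the boom, T sinθ, produces torque. sin 22.5° = 0.3827.
Στ = 0 ⇒ T × 2.87 × 0.3827 = 1428 ⇒ T = 1428 / 1.098 = 1300 N.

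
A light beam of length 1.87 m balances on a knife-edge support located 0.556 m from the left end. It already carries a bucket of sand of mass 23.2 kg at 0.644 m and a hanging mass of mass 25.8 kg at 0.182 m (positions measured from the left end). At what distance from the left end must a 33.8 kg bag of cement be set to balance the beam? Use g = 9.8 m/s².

Sum moments about the knife-edge support (at 0.556 m from the left end) (the support reaction has zero arm there).
Bucket of sand: 23.2 × 9.8 = 227.4 N down at 0.644 m → arm 0.088 m, τ = 227.4 × 0.088 = 20.01 N·m clockwise.
Hanging mass: 25.8 × 9.8 = 252.8 N down at 0.182 m → arm 0.374 m, τ = 252.8 × 0.374 = 94.55 N·m counterclockwise.
Net moment of existing loads = 74.54 N·m counterclockwise.
The bag of cement weighs 33.8 × 9.8 = 331.2 N and must supply an equal clockwise moment, so its lever arm about the knife-edge support is 74.54 / 331.2 = 0.225 m.
That puts it at 0.556 + 0.225 = 0.781 m from the left end.

x ≈ 0.781 m from the left end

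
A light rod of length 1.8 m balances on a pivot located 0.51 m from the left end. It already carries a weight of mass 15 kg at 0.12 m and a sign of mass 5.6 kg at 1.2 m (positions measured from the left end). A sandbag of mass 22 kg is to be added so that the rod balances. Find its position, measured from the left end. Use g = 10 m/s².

x ≈ 0.6 m from the left end

Choose the pivot (at 0.51 m from the left end) as the axis so the support reaction has zero arm there.
Weight: 15 × 10 = 150 N down at 0.12 m → arm 0.39 m, τ = 150 × 0.39 = 58.5 N·m counterclockwise.
Sign: 5.6 × 10 = 56 N down at 1.2 m → arm 0.69 m, τ = 56 × 0.69 = 38.64 N·m clockwise.
Net moment of existing loads = 19.86 N·m counterclockwise.
The sandbag weighs 22 × 10 = 220 N and must supply an equal clockwise moment, so its lever arm about the pivot is 19.86 / 220 = 0.0903 m.
That puts it at 0.51 + 0.0903 = 0.6 m from the left end.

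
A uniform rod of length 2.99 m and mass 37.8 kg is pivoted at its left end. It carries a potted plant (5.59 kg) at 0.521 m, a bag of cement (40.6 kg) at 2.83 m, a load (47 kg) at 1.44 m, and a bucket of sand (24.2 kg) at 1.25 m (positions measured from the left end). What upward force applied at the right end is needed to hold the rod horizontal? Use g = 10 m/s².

F ≈ 911 N

About the left end:
Beam weight: 37.8 × 10 = 378 N down at 1.495 m → arm 1.495 m, τ = 378 × 1.495 = 565.1 N·m clockwise.
Potted plant: 5.59 × 10 = 55.9 N down at 0.521 m → arm 0.521 m, τ = 55.9 × 0.521 = 29.12 N·m clockwise.
Bag of cement: 40.6 × 10 = 406 N down at 2.83 m → arm 2.83 m, τ = 406 × 2.83 = 1149 N·m clockwise.
Load: 47 × 10 = 470 N down at 1.44 m → arm 1.44 m, τ = 470 × 1.44 = 676.8 N·m clockwise.
Bucket of sand: 24.2 × 10 = 242 N down at 1.25 m → arm 1.25 m, τ = 242 × 1.25 = 302.5 N·m clockwise.
Net moment of the loads = 2723 N·m clockwise.
The upward force F acts at the right end, arm 2.99 m, giving F × 2.99 counterclockwise.
Setting net torque to zero: F × 2.99 = 2723 → F = 2723 / 2.99 = 911 N.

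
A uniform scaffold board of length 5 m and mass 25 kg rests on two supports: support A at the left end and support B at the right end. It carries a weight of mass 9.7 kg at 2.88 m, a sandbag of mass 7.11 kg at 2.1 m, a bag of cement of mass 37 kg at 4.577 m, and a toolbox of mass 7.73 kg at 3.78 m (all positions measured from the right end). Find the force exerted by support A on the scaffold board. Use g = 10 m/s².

Sum moments about support B (its reaction then has zero moment arm).
Beam weight: 25 × 10 = 250 N down at 2.5 m → arm 2.5 m, τ = 250 × 2.5 = 625 N·m counterclockwise.
Weight: 9.7 × 10 = 97 N down at 2.88 m → arm 2.88 m, τ = 97 × 2.88 = 279.4 N·m counterclockwise.
Sandbag: 7.11 × 10 = 71.1 N down at 2.1 m → arm 2.1 m, τ = 71.1 × 2.1 = 149.3 N·m counterclockwise.
Bag of cement: 37 × 10 = 370 N down at 4.577 m → arm 4.577 m, τ = 370 × 4.577 = 1693 N·m counterclockwise.
Toolbox: 7.73 × 10 = 77.3 N down at 3.78 m → arm 3.78 m, τ = 77.3 × 3.78 = 292.2 N·m counterclockwise.
Net load moment about support B = 3039 N·m counterclockwise.
Reaction R at support A is upward at 5 m, arm 5 m → moment R × 5 clockwise.
Setting net torque to zero: R × 5 = 3039 → R = 608 N.

R_A ≈ 608 N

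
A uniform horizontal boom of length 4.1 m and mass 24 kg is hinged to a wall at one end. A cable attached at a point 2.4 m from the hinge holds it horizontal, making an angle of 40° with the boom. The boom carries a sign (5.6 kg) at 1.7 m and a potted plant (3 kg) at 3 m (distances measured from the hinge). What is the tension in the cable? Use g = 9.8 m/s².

T ≈ 430 N

Taking torques about the hinge:
Beam weight: 24 × 9.8 = 235.2 N down at 2.05 m → arm 2.05 m, τ = 235.2 × 2.05 = 482.2 N·m clockwise.
Sign: 5.6 × 9.8 = 54.88 N down at 1.7 m → arm 1.7 m, τ = 54.88 × 1.7 = 93.3 N·m clockwise.
Potted plant: 3 × 9.8 = 29.4 N down at 3 m → arm 3 m, τ = 29.4 × 3 = 88.2 N·m clockwise.
Total clockwise load moment = 663.7 N·m.
The cable tension T acts at 2.4 m; only its component perpendicular to the boom, T sinθ, produces torque. sin 40° = 0.6428.
For rotational equilibrium, T × 2.4 × 0.6428 = 663.7, so T = 663.7 / 1.543 = 430 N.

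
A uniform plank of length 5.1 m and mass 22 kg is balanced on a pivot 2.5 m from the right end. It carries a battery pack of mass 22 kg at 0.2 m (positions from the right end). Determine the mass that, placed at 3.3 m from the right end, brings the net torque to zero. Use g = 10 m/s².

m ≈ 61.9 kg

Taking torques about the pivot (at 2.5 m from the right end):
Beam weight: 22 × 10 = 220 N down at 2.55 m → arm 0.05 m, τ = 220 × 0.05 = 11 N·m counterclockwise.
Battery pack: 22 × 10 = 220 N down at 0.2 m → arm 2.3 m, τ = 220 × 2.3 = 506 N·m clockwise.
Net moment of known loads = 495 N·m clockwise.
An unknown mass m at 3.3 m has arm 0.8 m; its moment is m·g·0.8 counterclockwise.
Balancing moments: m × 10 × 0.8 = 495, giving m = 495 / (10 × 0.8) = 61.9 kg.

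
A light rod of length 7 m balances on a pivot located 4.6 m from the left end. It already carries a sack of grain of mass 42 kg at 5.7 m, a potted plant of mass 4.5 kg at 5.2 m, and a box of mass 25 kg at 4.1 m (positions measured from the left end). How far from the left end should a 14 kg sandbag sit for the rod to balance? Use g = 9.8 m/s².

x ≈ 2 m from the left end

Choose the pivot (at 4.6 m from the left end) as the axis so the support reaction has zero arm there.
Sack of grain: 42 × 9.8 = 411.6 N down at 5.7 m → arm 1.1 m, τ = 411.6 × 1.1 = 452.8 N·m clockwise.
Potted plant: 4.5 × 9.8 = 44.1 N down at 5.2 m → arm 0.6 m, τ = 44.1 × 0.6 = 26.46 N·m clockwise.
Box: 25 × 9.8 = 245 N down at 4.1 m → arm 0.5 m, τ = 245 × 0.5 = 122.5 N·m counterclockwise.
Net moment of existing loads = 356.8 N·m clockwise.
The sandbag weighs 14 × 9.8 = 137.2 N and must supply an equal counterclockwise moment, so its lever arm about the pivot is 356.8 / 137.2 = 2.6 m.
That puts it at 4.6 − 2.6 = 2 m from the left end.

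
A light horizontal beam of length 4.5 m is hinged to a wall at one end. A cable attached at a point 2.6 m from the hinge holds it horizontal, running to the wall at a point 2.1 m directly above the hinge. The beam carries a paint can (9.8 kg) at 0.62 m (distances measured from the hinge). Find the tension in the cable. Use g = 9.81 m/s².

Taking torques about the hinge:
Paint can: 9.8 × 9.81 = 96.14 N down at 0.62 m → arm 0.62 m, τ = 96.14 × 0.62 = 59.61 N·m clockwise.
Total clockwise load moment = 59.61 N·m.
The cable tension T acts at 2.6 m; only its component perpendicular to the beam, T sinθ, produces torque. sinθ = h/√(h²+d²) = 2.1/√(2.1²+2.6²) = 0.6283.
For rotational equilibrium, T × 2.6 × 0.6283 = 59.61, so T = 59.61 / 1.634 = 36.5 N.

T ≈ 36.5 N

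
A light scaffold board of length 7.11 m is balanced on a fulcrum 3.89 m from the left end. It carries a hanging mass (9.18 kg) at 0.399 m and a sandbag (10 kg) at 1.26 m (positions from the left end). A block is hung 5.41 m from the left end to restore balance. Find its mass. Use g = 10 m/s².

m ≈ 38.4 kg

Sum moments about the fulcrum (at 3.89 m from the left end) (the support reaction has zero arm there).
Hanging mass: 9.18 × 10 = 91.8 N down at 0.399 m → arm 3.491 m, τ = 91.8 × 3.491 = 320.5 N·m counterclockwise.
Sandbag: 10 × 10 = 100 N down at 1.26 m → arm 2.63 m, τ = 100 × 2.63 = 263 N·m counterclockwise.
Net moment of known loads = 583.5 N·m counterclockwise.
An unknown mass m at 5.41 m has arm 1.52 m; its moment is m·g·1.52 clockwise.
Balancing moments: m × 10 × 1.52 = 583.5, giving m = 583.5 / (10 × 1.52) = 38.4 kg.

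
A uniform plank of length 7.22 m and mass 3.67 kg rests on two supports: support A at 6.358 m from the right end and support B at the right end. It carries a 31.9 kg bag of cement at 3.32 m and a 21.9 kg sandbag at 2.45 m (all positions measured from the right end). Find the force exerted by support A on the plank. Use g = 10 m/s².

Take moments about support B.
Beam weight: 3.67 × 10 = 36.7 N down at 3.61 m → arm 3.61 m, τ = 36.7 × 3.61 = 132.5 N·m counterclockwise.
Bag of cement: 31.9 × 10 = 319 N down at 3.32 m → arm 3.32 m, τ = 319 × 3.32 = 1059 N·m counterclockwise.
Sandbag: 21.9 × 10 = 219 N down at 2.45 m → arm 2.45 m, τ = 219 × 2.45 = 536.6 N·m counterclockwise.
Net load moment about support B = 1728 N·m counterclockwise.
Reaction R at support A is upward at 6.358 m, arm 6.358 m → moment R × 6.358 clockwise.
Setting net torque to zero: R × 6.358 = 1728 → R = 272 N.

R_A ≈ 272 N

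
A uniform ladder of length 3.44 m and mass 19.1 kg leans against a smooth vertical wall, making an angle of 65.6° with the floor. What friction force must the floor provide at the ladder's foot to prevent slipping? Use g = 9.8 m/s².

f ≈ 42.5 N

Sum moments about the foot of the ladder (the floor normal and friction both act there and drop out).
Ladder weight 19.1×9.8 = 187.2 N acts at 1.72 m along the ladder; its horizontal arm is 1.72·cos65.6° = 0.7105 m → τ = 133 N·m clockwise.
Wall normal N acts horizontally at the top; its moment arm is the height L sinθ = 3.44·sin65.6° = 3.133 m, counterclockwise.
For rotational equilibrium, N × 3.133 = 133, so N = 42.5 N.
ΣFx = 0: friction at the foot balances the wall's push, so f = N_wall = 42.5 N.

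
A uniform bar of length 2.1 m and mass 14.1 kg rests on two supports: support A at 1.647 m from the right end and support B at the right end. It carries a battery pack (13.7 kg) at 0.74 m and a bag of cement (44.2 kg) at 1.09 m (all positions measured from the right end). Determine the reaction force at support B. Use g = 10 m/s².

Taking torques about support A:
Beam weight: 14.1 × 10 = 141 N down at 1.05 m → arm 0.597 m, τ = 141 × 0.597 = 84.18 N·m clockwise.
Battery pack: 13.7 × 10 = 137 N down at 0.74 m → arm 0.907 m, τ = 137 × 0.907 = 124.3 N·m clockwise.
Bag of cement: 44.2 × 10 = 442 N down at 1.09 m → arm 0.557 m, τ = 442 × 0.557 = 246.2 N·m clockwise.
Net load moment about support A = 454.7 N·m clockwise.
Reaction R at support B is upward at 0 m, arm 1.647 m → moment R × 1.647 counterclockwise.
Setting net torque to zero: R × 1.647 = 454.7 → R = 276 N.

R_B ≈ 276 N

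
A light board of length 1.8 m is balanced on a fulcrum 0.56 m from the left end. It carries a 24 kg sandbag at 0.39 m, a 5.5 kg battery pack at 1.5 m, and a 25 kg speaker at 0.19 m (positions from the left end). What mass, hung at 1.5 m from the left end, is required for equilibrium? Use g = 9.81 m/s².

About the fulcrum (at 0.56 m from the left end):
Sandbag: 24 × 9.81 = 235.4 N down at 0.39 m → arm 0.17 m, τ = 235.4 × 0.17 = 40.02 N·m counterclockwise.
Battery pack: 5.5 × 9.81 = 53.96 N down at 1.5 m → arm 0.94 m, τ = 53.96 × 0.94 = 50.72 N·m clockwise.
Speaker: 25 × 9.81 = 245.2 N down at 0.19 m → arm 0.37 m, τ = 245.2 × 0.37 = 90.72 N·m counterclockwise.
Net moment of known loads = 80.02 N·m counterclockwise.
An unknown mass m at 1.5 m has arm 0.94 m; its moment is m·g·0.94 clockwise.
Balancing moments: m × 9.81 × 0.94 = 80.02, giving m = 80.02 / (9.81 × 0.94) = 8.68 kg.

m ≈ 8.68 kg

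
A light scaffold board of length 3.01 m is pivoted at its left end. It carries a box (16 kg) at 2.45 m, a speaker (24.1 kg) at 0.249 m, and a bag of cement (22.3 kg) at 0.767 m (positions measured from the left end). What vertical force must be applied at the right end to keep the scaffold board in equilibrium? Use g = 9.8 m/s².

F ≈ 203 N

About the left end:
Box: 16 × 9.8 = 156.8 N down at 2.45 m → arm 2.45 m, τ = 156.8 × 2.45 = 384.2 N·m clockwise.
Speaker: 24.1 × 9.8 = 236.2 N down at 0.249 m → arm 0.249 m, τ = 236.2 × 0.249 = 58.81 N·m clockwise.
Bag of cement: 22.3 × 9.8 = 218.5 N down at 0.767 m → arm 0.767 m, τ = 218.5 × 0.767 = 167.6 N·m clockwise.
Net moment of the loads = 610.6 N·m clockwise.
The upward force F acts at the right end, arm 3.01 m, giving F × 3.01 counterclockwise.
Στ = 0 ⇒ F × 3.01 = 610.6 ⇒ F = 610.6 / 3.01 = 203 N.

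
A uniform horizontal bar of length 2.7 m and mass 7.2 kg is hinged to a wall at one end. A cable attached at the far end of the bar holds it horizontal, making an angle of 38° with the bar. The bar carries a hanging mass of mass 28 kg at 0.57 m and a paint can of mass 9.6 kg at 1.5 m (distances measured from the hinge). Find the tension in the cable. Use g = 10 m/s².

T ≈ 241 N

About the hinge:
Beam weight: 7.2 × 10 = 72 N down at 1.35 m → arm 1.35 m, τ = 72 × 1.35 = 97.2 N·m clockwise.
Hanging mass: 28 × 10 = 280 N down at 0.57 m → arm 0.57 m, τ = 280 × 0.57 = 159.6 N·m clockwise.
Paint can: 9.6 × 10 = 96 N down at 1.5 m → arm 1.5 m, τ = 96 × 1.5 = 144 N·m clockwise.
Total clockwise load moment = 400.8 N·m.
The cable tension T acts at 2.7 m; only its component perpendicular to the bar, T sinθ, produces torque. sin 38° = 0.6157.
Setting net torque to zero: T × 2.7 × 0.6157 = 400.8 → T = 400.8 / 1.662 = 241 N.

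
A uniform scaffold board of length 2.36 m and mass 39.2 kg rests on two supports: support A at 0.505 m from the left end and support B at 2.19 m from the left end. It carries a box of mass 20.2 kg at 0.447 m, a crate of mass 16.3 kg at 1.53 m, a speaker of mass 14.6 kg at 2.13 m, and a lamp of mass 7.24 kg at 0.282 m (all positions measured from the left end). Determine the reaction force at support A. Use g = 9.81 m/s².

Choose support B as the axis so its reaction then has zero moment arm.
Beam weight: 39.2 × 9.81 = 384.6 N down at 1.18 m → arm 1.01 m, τ = 384.6 × 1.01 = 388.4 N·m counterclockwise.
Box: 20.2 × 9.81 = 198.2 N down at 0.447 m → arm 1.743 m, τ = 198.2 × 1.743 = 345.5 N·m counterclockwise.
Crate: 16.3 × 9.81 = 159.9 N down at 1.53 m → arm 0.66 m, τ = 159.9 × 0.66 = 105.5 N·m counterclockwise.
Speaker: 14.6 × 9.81 = 143.2 N down at 2.13 m → arm 0.06 m, τ = 143.2 × 0.06 = 8.592 N·m counterclockwise.
Lamp: 7.24 × 9.81 = 71.02 N down at 0.282 m → arm 1.908 m, τ = 71.02 × 1.908 = 135.5 N·m counterclockwise.
Net load moment about support B = 983.5 N·m counterclockwise.
Reaction R at support A is upward at 0.505 m, arm 1.685 m → moment R × 1.685 clockwise.
For rotational equilibrium, R × 1.685 = 983.5, so R = 584 N.

R_A ≈ 584 N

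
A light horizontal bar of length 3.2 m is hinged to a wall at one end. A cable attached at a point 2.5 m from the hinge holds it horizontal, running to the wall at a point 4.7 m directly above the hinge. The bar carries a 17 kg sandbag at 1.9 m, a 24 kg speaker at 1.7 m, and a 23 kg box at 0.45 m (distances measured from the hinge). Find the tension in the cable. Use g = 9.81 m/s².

T ≈ 371 N

About the hinge:
Sandbag: 17 × 9.81 = 166.8 N down at 1.9 m → arm 1.9 m, τ = 166.8 × 1.9 = 316.9 N·m clockwise.
Speaker: 24 × 9.81 = 235.4 N down at 1.7 m → arm 1.7 m, τ = 235.4 × 1.7 = 400.2 N·m clockwise.
Box: 23 × 9.81 = 225.6 N down at 0.45 m → arm 0.45 m, τ = 225.6 × 0.45 = 101.5 N·m clockwise.
Total clockwise load moment = 818.6 N·m.
The cable tension T acts at 2.5 m; only its component perpendicular to the bar, T sinθ, produces torque. sinθ = h/√(h²+d²) = 4.7/√(4.7²+2.5²) = 0.8829.
Balancing moments: T × 2.5 × 0.8829 = 818.6, giving T = 818.6 / 2.207 = 371 N.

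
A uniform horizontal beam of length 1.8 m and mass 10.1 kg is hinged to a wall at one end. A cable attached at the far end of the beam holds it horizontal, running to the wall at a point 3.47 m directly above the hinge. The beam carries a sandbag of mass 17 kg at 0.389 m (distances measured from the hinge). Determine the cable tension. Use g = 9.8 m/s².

Taking torques about the hinge:
Beam weight: 10.1 × 9.8 = 98.98 N down at 0.9 m → arm 0.9 m, τ = 98.98 × 0.9 = 89.08 N·m clockwise.
Sandbag: 17 × 9.8 = 166.6 N down at 0.389 m → arm 0.389 m, τ = 166.6 × 0.389 = 64.81 N·m clockwise.
Total clockwise load moment = 153.9 N·m.
The cable tension T acts at 1.8 m; only its component perpendicular to the beam, T sinθ, produces torque. sinθ = h/√(h²+d²) = 3.47/√(3.47²+1.8²) = 0.8877.
For rotational equilibrium, T × 1.8 × 0.8877 = 153.9, so T = 153.9 / 1.598 = 96.3 N.

T ≈ 96.3 N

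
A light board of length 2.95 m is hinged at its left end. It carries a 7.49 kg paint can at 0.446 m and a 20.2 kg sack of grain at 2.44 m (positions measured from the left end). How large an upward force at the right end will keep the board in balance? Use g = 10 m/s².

Taking torques about the left end:
Paint can: 7.49 × 10 = 74.9 N down at 0.446 m → arm 0.446 m, τ = 74.9 × 0.446 = 33.41 N·m clockwise.
Sack of grain: 20.2 × 10 = 202 N down at 2.44 m → arm 2.44 m, τ = 202 × 2.44 = 492.9 N·m clockwise.
Net moment of the loads = 526.3 N·m clockwise.
The upward force F acts at the right end, arm 2.95 m, giving F × 2.95 counterclockwise.
For rotational equilibrium, F × 2.95 = 526.3, so F = 526.3 / 2.95 = 178 N.

F ≈ 178 N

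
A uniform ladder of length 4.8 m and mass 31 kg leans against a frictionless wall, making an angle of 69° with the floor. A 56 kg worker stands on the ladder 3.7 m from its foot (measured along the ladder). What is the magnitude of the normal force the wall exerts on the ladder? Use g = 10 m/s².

Take moments about the foot of the ladder.
Ladder weight 31×10 = 310 N acts at 2.4 m along the ladder; its horizontal arm is 2.4·cos69° = 0.8601 m → τ = 266.6 N·m clockwise.
Worker: 56×10 = 560 N at 3.7 m → arm 1.326 m → τ = 742.6 N·m clockwise.
Wall normal N acts horizontally at the top; its moment arm is the height L sinθ = 4.8·sin69° = 4.481 m, counterclockwise.
Balancing moments: N × 4.481 = 1009, giving N = 225 N.

N_wall ≈ 225 N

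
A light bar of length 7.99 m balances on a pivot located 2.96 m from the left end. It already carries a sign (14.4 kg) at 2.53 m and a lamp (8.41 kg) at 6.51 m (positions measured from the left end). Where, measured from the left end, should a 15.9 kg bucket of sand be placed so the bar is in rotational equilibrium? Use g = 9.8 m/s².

x ≈ 1.47 m from the left end

Take moments about the pivot (at 2.96 m from the left end).
Sign: 14.4 × 9.8 = 141.1 N down at 2.53 m → arm 0.43 m, τ = 141.1 × 0.43 = 60.67 N·m counterclockwise.
Lamp: 8.41 × 9.8 = 82.42 N down at 6.51 m → arm 3.55 m, τ = 82.42 × 3.55 = 292.6 N·m clockwise.
Net moment of existing loads = 231.9 N·m clockwise.
The bucket of sand weighs 15.9 × 9.8 = 155.8 N and must supply an equal counterclockwise moment, so its lever arm about the pivot is 231.9 / 155.8 = 1.49 m.
That puts it at 2.96 − 1.49 = 1.47 m from the left end.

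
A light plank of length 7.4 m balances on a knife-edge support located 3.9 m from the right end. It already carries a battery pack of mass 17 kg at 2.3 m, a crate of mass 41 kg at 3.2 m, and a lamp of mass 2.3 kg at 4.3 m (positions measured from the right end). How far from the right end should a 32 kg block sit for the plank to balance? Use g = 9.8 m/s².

Choose the knife-edge support (at 3.9 m from the right end) as the axis so the support reaction has zero arm there.
Battery pack: 17 × 9.8 = 166.6 N down at 2.3 m → arm 1.6 m, τ = 166.6 × 1.6 = 266.6 N·m clockwise.
Crate: 41 × 9.8 = 401.8 N down at 3.2 m → arm 0.7 m, τ = 401.8 × 0.7 = 281.3 N·m clockwise.
Lamp: 2.3 × 9.8 = 22.54 N down at 4.3 m → arm 0.4 m, τ = 22.54 × 0.4 = 9.016 N·m counterclockwise.
Net moment of existing loads = 538.9 N·m clockwise.
The block weighs 32 × 9.8 = 313.6 N and must supply an equal counterclockwise moment, so its lever arm about the knife-edge support is 538.9 / 313.6 = 1.72 m.
That puts it at 3.9 + 1.72 = 5.62 m from the right end.

x ≈ 5.62 m from the right end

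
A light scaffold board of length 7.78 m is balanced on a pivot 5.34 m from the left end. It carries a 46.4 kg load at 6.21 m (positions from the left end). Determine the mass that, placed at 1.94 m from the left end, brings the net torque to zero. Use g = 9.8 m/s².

m ≈ 11.9 kg

Sum moments about the pivot (at 5.34 m from the left end) (the support reaction has zero arm there).
Load: 46.4 × 9.8 = 454.7 N down at 6.21 m → arm 0.87 m, τ = 454.7 × 0.87 = 395.6 N·m clockwise.
Net moment of known loads = 395.6 N·m clockwise.
An unknown mass m at 1.94 m has arm 3.4 m; its moment is m·g·3.4 counterclockwise.
For rotational equilibrium, m × 9.8 × 3.4 = 395.6, so m = 395.6 / (9.8 × 3.4) = 11.9 kg.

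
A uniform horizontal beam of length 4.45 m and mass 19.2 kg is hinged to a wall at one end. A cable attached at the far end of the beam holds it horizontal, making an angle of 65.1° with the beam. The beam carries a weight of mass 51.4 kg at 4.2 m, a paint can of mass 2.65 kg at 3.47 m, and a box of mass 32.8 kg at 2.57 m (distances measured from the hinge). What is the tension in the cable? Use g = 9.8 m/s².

Choose the hinge as the axis so the unknown hinge reaction has zero arm there.
Beam weight: 19.2 × 9.8 = 188.2 N down at 2.225 m → arm 2.225 m, τ = 188.2 × 2.225 = 418.7 N·m clockwise.
Weight: 51.4 × 9.8 = 503.7 N down at 4.2 m → arm 4.2 m, τ = 503.7 × 4.2 = 2116 N·m clockwise.
Paint can: 2.65 × 9.8 = 25.97 N down at 3.47 m → arm 3.47 m, τ = 25.97 × 3.47 = 90.12 N·m clockwise.
Box: 32.8 × 9.8 = 321.4 N down at 2.57 m → arm 2.57 m, τ = 321.4 × 2.57 = 826 N·m clockwise.
Total clockwise load moment = 3451 N·m.
The cable tension T acts at 4.45 m; only its component perpendicular to the beam, T sinθ, produces torque. sin 65.1° = 0.907.
Balancing moments: T × 4.45 × 0.907 = 3451, giving T = 3451 / 4.036 = 855 N.

T ≈ 855 N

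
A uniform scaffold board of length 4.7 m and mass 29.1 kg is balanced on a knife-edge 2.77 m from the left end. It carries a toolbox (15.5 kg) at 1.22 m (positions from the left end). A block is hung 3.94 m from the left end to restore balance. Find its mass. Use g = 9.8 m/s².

Sum moments about the knife-edge (at 2.77 m from the left end) (the support reaction has zero arm there).
Beam weight: 29.1 × 9.8 = 285.2 N down at 2.35 m → arm 0.42 m, τ = 285.2 × 0.42 = 119.8 N·m counterclockwise.
Toolbox: 15.5 × 9.8 = 151.9 N down at 1.22 m → arm 1.55 m, τ = 151.9 × 1.55 = 235.4 N·m counterclockwise.
Net moment of known loads = 355.2 N·m counterclockwise.
An unknown mass m at 3.94 m has arm 1.17 m; its moment is m·g·1.17 clockwise.
Setting net torque to zero: m × 9.8 × 1.17 = 355.2 → m = 355.2 / (9.8 × 1.17) = 31 kg.

m ≈ 31 kg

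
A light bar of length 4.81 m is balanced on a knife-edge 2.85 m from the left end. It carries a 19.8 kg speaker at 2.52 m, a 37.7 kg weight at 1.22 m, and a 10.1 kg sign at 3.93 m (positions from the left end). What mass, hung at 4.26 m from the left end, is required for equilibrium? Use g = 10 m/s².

m ≈ 40.5 kg

Taking torques about the knife-edge (at 2.85 m from the left end):
Speaker: 19.8 × 10 = 198 N down at 2.52 m → arm 0.33 m, τ = 198 × 0.33 = 65.34 N·m counterclockwise.
Weight: 37.7 × 10 = 377 N down at 1.22 m → arm 1.63 m, τ = 377 × 1.63 = 614.5 N·m counterclockwise.
Sign: 10.1 × 10 = 101 N down at 3.93 m → arm 1.08 m, τ = 101 × 1.08 = 109.1 N·m clockwise.
Net moment of known loads = 570.7 N·m counterclockwise.
An unknown mass m at 4.26 m has arm 1.41 m; its moment is m·g·1.41 clockwise.
Balancing moments: m × 10 × 1.41 = 570.7, giving m = 570.7 / (10 × 1.41) = 40.5 kg.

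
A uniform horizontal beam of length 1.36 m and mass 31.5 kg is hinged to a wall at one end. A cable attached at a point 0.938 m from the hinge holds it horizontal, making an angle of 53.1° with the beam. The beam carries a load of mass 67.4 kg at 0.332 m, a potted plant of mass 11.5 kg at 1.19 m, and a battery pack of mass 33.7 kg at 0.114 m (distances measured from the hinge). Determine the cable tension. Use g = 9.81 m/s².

T ≈ 802 N

Take moments about the hinge.
Beam weight: 31.5 × 9.81 = 309 N down at 0.68 m → arm 0.68 m, τ = 309 × 0.68 = 210.1 N·m clockwise.
Load: 67.4 × 9.81 = 661.2 N down at 0.332 m → arm 0.332 m, τ = 661.2 × 0.332 = 219.5 N·m clockwise.
Potted plant: 11.5 × 9.81 = 112.8 N down at 1.19 m → arm 1.19 m, τ = 112.8 × 1.19 = 134.2 N·m clockwise.
Battery pack: 33.7 × 9.81 = 330.6 N down at 0.114 m → arm 0.114 m, τ = 330.6 × 0.114 = 37.69 N·m clockwise.
Total clockwise load moment = 601.5 N·m.
The cable tension T acts at 0.938 m; only its component perpendicular to the beam, T sinθ, produces torque. sin 53.1° = 0.7997.
Balancing moments: T × 0.938 × 0.7997 = 601.5, giving T = 601.5 / 0.7501 = 802 N.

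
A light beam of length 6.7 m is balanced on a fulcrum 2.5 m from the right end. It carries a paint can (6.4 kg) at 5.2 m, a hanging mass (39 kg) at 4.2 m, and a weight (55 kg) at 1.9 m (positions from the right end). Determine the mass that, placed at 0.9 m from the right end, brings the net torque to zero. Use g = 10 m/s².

Choose the fulcrum (at 2.5 m from the right end) as the axis so the support reaction has zero arm there.
Paint can: 6.4 × 10 = 64 N down at 5.2 m → arm 2.7 m, τ = 64 × 2.7 = 172.8 N·m counterclockwise.
Hanging mass: 39 × 10 = 390 N down at 4.2 m → arm 1.7 m, τ = 390 × 1.7 = 663 N·m counterclockwise.
Weight: 55 × 10 = 550 N down at 1.9 m → arm 0.6 m, τ = 550 × 0.6 = 330 N·m clockwise.
Net moment of known loads = 505.8 N·m counterclockwise.
An unknown mass m at 0.9 m has arm 1.6 m; its moment is m·g·1.6 clockwise.
Balancing moments: m × 10 × 1.6 = 505.8, giving m = 505.8 / (10 × 1.6) = 31.6 kg.

m ≈ 31.6 kg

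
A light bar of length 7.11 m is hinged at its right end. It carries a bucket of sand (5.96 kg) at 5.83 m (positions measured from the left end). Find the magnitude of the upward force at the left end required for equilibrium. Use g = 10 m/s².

Taking torques about the right end:
Bucket of sand: 5.96 × 10 = 59.6 N down at 5.83 m → arm 1.28 m, τ = 59.6 × 1.28 = 76.29 N·m counterclockwise.
Net moment of the loads = 76.29 N·m counterclockwise.
The upward force F acts at the left end, arm 7.11 m, giving F × 7.11 clockwise.
Balancing moments: F × 7.11 = 76.29, giving F = 76.29 / 7.11 = 10.7 N.

F ≈ 10.7 N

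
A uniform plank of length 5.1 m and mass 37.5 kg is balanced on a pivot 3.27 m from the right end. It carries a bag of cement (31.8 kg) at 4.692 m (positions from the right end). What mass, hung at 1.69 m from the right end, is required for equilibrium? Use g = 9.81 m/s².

m ≈ 11.5 kg

Choose the pivot (at 3.27 m from the right end) as the axis so the support reaction has zero arm there.
Beam weight: 37.5 × 9.81 = 367.9 N down at 2.55 m → arm 0.72 m, τ = 367.9 × 0.72 = 264.9 N·m clockwise.
Bag of cement: 31.8 × 9.81 = 312 N down at 4.692 m → arm 1.422 m, τ = 312 × 1.422 = 443.7 N·m counterclockwise.
Net moment of known loads = 178.8 N·m counterclockwise.
An unknown mass m at 1.69 m has arm 1.58 m; its moment is m·g·1.58 clockwise.
Στ = 0 ⇒ m × 9.81 × 1.58 = 178.8 ⇒ m = 178.8 / (9.81 × 1.58) = 11.5 kg.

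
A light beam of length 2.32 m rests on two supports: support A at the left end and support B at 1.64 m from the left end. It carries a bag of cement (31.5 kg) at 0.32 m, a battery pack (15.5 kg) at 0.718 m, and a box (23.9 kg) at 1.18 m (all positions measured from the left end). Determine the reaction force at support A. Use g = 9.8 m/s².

Choose support B as the axis so its reaction then has zero moment arm.
Bag of cement: 31.5 × 9.8 = 308.7 N down at 0.32 m → arm 1.32 m, τ = 308.7 × 1.32 = 407.5 N·m counterclockwise.
Battery pack: 15.5 × 9.8 = 151.9 N down at 0.718 m → arm 0.922 m, τ = 151.9 × 0.922 = 140.1 N·m counterclockwise.
Box: 23.9 × 9.8 = 234.2 N down at 1.18 m → arm 0.46 m, τ = 234.2 × 0.46 = 107.7 N·m counterclockwise.
Net load moment about support B = 655.3 N·m counterclockwise.
Reaction R at support A is upward at 0 m, arm 1.64 m → moment R × 1.64 clockwise.
Balancing moments: R × 1.64 = 655.3, giving R = 400 N.

R_A ≈ 400 N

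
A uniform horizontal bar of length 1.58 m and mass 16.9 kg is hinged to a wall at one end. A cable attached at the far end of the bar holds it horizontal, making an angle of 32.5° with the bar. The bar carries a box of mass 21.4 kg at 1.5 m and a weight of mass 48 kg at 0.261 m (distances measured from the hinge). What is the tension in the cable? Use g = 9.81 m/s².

Take moments about the hinge.
Beam weight: 16.9 × 9.81 = 165.8 N down at 0.79 m → arm 0.79 m, τ = 165.8 × 0.79 = 131 N·m clockwise.
Box: 21.4 × 9.81 = 209.9 N down at 1.5 m → arm 1.5 m, τ = 209.9 × 1.5 = 314.9 N·m clockwise.
Weight: 48 × 9.81 = 470.9 N down at 0.261 m → arm 0.261 m, τ = 470.9 × 0.261 = 122.9 N·m clockwise.
Total clockwise load moment = 568.8 N·m.
The cable tension T acts at 1.58 m; only its component perpendicular to the bar, T sinθ, produces torque. sin 32.5° = 0.5373.
Στ = 0 ⇒ T × 1.58 × 0.5373 = 568.8 ⇒ T = 568.8 / 0.8489 = 670 N.

T ≈ 670 N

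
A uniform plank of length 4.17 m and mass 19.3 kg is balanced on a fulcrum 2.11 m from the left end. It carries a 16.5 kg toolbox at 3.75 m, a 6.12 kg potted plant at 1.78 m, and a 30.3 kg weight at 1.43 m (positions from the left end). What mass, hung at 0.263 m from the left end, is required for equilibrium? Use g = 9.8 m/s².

Taking torques about the fulcrum (at 2.11 m from the left end):
Beam weight: 19.3 × 9.8 = 189.1 N down at 2.085 m → arm 0.025 m, τ = 189.1 × 0.025 = 4.728 N·m counterclockwise.
Toolbox: 16.5 × 9.8 = 161.7 N down at 3.75 m → arm 1.64 m, τ = 161.7 × 1.64 = 265.2 N·m clockwise.
Potted plant: 6.12 × 9.8 = 59.98 N down at 1.78 m → arm 0.33 m, τ = 59.98 × 0.33 = 19.79 N·m counterclockwise.
Weight: 30.3 × 9.8 = 296.9 N down at 1.43 m → arm 0.68 m, τ = 296.9 × 0.68 = 201.9 N·m counterclockwise.
Net moment of known loads = 38.78 N·m clockwise.
An unknown mass m at 0.263 m has arm 1.847 m; its moment is m·g·1.847 counterclockwise.
Setting net torque to zero: m × 9.8 × 1.847 = 38.78 → m = 38.78 / (9.8 × 1.847) = 2.14 kg.

m ≈ 2.14 kg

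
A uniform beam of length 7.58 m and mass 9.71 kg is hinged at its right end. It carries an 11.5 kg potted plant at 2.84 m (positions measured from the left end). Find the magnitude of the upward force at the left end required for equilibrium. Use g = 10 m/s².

Sum moments about the right end (the unknown pivot reaction has zero arm there).
Beam weight: 9.71 × 10 = 97.1 N down at 3.79 m → arm 3.79 m, τ = 97.1 × 3.79 = 368 N·m counterclockwise.
Potted plant: 11.5 × 10 = 115 N down at 2.84 m → arm 4.74 m, τ = 115 × 4.74 = 545.1 N·m counterclockwise.
Net moment of the loads = 913.1 N·m counterclockwise.
The upward force F acts at the left end, arm 7.58 m, giving F × 7.58 clockwise.
Στ = 0 ⇒ F × 7.58 = 913.1 ⇒ F = 913.1 / 7.58 = 120 N.

F ≈ 120 N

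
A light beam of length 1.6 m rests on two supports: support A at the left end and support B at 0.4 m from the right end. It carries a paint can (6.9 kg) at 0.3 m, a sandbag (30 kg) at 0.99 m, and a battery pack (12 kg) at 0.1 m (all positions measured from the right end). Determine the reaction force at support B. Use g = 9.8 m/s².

Take moments about support A.
Paint can: 6.9 × 9.8 = 67.62 N down at 0.3 m → arm 1.3 m, τ = 67.62 × 1.3 = 87.91 N·m clockwise.
Sandbag: 30 × 9.8 = 294 N down at 0.99 m → arm 0.61 m, τ = 294 × 0.61 = 179.3 N·m clockwise.
Battery pack: 12 × 9.8 = 117.6 N down at 0.1 m → arm 1.5 m, τ = 117.6 × 1.5 = 176.4 N·m clockwise.
Net load moment about support A = 443.6 N·m clockwise.
Reaction R at support B is upward at 0.4 m, arm 1.2 m → moment R × 1.2 counterclockwise.
For rotational equilibrium, R × 1.2 = 443.6, so R = 370 N.

R_B ≈ 370 N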